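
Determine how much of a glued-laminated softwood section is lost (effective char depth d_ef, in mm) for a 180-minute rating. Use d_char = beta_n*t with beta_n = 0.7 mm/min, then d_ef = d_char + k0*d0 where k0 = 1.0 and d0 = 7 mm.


d_char = 0.7 * 180 = 126 mm
d_ef = 126 + 1.0*7 = 133 mm

133 mm


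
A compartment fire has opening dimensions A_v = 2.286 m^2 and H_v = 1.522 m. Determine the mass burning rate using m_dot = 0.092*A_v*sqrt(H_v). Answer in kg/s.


sqrt(H_v) = 1.2337
m_dot = 0.092 * 2.286 * 1.2337 = 0.25946 kg/s

0.25946 kg/s


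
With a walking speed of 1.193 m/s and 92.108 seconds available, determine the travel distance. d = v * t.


d = 1.193 * 92.108 = 109.88 m

109.88 m


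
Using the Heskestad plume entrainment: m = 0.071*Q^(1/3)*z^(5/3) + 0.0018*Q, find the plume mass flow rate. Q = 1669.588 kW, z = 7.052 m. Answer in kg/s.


Q^(1/3) = 11.863
z^(5/3) = 25.933
First term = 0.071 * 11.863 * 25.933 = 21.843
Second term = 0.0018 * 1669.588 = 3.0053
m = 24.848 kg/s

24.848 kg/s


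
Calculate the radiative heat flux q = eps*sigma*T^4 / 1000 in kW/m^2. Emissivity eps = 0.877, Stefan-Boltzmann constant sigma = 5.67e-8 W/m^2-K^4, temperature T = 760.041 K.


T^4 = 3.3369e+11
q = 0.877 * 5.67e-8 * 3.3369e+11 / 1000 = 16.593 kW/m^2

16.593 kW/m^2


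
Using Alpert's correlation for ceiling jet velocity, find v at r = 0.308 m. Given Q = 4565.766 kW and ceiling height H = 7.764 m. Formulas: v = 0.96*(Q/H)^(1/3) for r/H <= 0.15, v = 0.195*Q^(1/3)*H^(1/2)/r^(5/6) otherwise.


r/H = 0.308 / 7.764 = 0.039670
r/H <= 0.15, so v = 0.96*(Q/H)^(1/3)
Q/H = 588.07
(Q/H)^(1/3) = 8.3780
v = 0.96 * 8.3780 = 8.0429 m/s

8.0429 m/s


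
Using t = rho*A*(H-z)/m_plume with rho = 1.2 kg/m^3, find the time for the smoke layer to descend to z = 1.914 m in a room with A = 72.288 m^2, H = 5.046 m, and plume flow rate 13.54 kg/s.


H - z = 3.132 m
t = 1.2 * 72.288 * 3.132 / 13.54 = 20.066 s

20.066 s


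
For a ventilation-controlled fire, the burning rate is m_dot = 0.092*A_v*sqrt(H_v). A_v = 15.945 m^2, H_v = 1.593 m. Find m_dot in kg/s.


sqrt(H_v) = 1.2621
m_dot = 0.092 * 15.945 * 1.2621 = 1.8515 kg/s

1.8515 kg/s


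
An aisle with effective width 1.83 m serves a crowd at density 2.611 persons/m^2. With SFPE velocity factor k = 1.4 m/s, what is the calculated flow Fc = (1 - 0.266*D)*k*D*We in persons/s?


1 - 0.266*D = 1 - 0.266*2.611 = 0.30547
Fs = 0.30547 * 1.4 * 2.611 = 1.1166 persons/(s*m)
Fc = 1.1166 * 1.83 = 2.0434 persons/s

2.0434 persons/s


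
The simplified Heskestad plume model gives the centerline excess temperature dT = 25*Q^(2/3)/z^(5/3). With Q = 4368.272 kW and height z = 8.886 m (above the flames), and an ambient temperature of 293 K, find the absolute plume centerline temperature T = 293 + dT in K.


Q^(2/3) = 267.22
z^(5/3) = 38.122
dT = 25 * 267.22 / 38.122 = 175.24 K
T = 293 + 175.24 = 468.24 K

468.24 K


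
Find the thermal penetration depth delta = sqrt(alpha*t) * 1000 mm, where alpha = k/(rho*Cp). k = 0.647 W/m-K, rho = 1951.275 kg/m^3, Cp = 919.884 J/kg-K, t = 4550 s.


alpha = 0.647 / (1951.275 * 919.884) = 3.6046e-07 m^2/s
alpha * t = 0.0016401
delta = sqrt(0.0016401) * 1000 = 40.498 mm

40.498 mm


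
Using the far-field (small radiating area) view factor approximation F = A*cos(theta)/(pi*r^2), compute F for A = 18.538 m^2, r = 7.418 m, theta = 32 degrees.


cos(32 deg) = 0.84805
pi*r^2 = 172.87
F = 18.538 * 0.84805 / 172.87 = 0.090941

0.090941


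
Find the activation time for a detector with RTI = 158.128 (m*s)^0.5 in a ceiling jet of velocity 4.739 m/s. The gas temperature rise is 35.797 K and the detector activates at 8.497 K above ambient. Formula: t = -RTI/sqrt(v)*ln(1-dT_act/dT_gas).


dT_act/dT_gas = 0.23737
ln(1 - 0.23737) = -0.27098
t = -158.128 / sqrt(4.739) * -0.27098 = 19.683 s

19.683 s


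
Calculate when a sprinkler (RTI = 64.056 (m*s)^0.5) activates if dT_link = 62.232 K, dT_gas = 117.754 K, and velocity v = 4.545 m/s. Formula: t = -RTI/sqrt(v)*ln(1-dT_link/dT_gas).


dT_link/dT_gas = 0.52849
ln(1 - 0.52849) = -0.75182
t = -64.056 / sqrt(4.545) * -0.75182 = 22.589 s

22.589 s


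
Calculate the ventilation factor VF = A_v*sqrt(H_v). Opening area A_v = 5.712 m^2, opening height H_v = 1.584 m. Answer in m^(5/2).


sqrt(H_v) = 1.2586
VF = 5.712 * 1.2586 = 7.1890 m^(5/2)

7.1890 m^(5/2)


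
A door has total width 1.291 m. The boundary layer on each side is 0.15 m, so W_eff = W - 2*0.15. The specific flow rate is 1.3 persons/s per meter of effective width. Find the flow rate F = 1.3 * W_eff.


W_eff = 1.291 - 0.30 = 0.991 m
F = 1.3 * 0.991 = 1.2883 persons/s

1.2883 persons/s


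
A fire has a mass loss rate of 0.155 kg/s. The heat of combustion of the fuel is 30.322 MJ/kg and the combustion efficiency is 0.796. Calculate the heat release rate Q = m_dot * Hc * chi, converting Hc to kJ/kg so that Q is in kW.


Hc = 30.322 MJ/kg = 30.322 * 1000 kJ/kg = 30322 kJ/kg
Q = 0.155 kg/s * 30322 kJ/kg * 0.796 = 3741.1 kW

3741.1 kW


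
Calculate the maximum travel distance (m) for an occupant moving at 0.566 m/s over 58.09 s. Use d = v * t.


d = 0.566 * 58.09 = 32.879 m

32.879 m


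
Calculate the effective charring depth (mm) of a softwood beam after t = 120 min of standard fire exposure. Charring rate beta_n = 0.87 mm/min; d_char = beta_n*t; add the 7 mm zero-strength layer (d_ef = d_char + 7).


d_char = 0.87 * 120 = 104.4 mm
d_ef = 104.4 + 1.0*7 = 111.4 mm

111.4 mm


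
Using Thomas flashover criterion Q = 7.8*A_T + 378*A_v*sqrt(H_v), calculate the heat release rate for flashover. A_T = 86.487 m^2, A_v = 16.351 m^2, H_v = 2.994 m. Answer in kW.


7.8*A_T = 674.60
sqrt(H_v) = 1.7303
378*A_v*sqrt(H_v) = 10695
Q = 674.60 + 10695 = 11369 kW

11369 kW


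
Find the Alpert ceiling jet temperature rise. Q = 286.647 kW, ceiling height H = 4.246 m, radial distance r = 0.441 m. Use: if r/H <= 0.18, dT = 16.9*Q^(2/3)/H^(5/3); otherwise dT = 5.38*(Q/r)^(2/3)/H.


r/H = 0.441 / 4.246 = 0.10386
r/H <= 0.18, so dT = 16.9*Q^(2/3)/H^(5/3)
Q^(2/3) = 43.474
H^(5/3) = 11.134
dT = 16.9 * 43.474 / 11.134 = 65.991 K

65.991 K


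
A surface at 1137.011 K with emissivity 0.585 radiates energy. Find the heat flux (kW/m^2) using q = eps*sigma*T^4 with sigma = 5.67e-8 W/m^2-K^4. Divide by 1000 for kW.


T^4 = 1.6713e+12
q = 0.585 * 5.67e-8 * 1.6713e+12 / 1000 = 55.437 kW/m^2

55.437 kW/m^2


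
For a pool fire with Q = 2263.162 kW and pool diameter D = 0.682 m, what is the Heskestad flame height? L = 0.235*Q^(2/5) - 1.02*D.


Q^(2/5) = 21.973
0.235 * Q^(2/5) = 5.1636
1.02 * D = 0.69564
L = 4.4680 m

4.4680 m


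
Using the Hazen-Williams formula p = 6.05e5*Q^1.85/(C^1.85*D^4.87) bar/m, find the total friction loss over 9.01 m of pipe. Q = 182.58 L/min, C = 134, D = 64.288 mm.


Q^1.85 = 15265
C^1.85 = 8612.8
D^4.87 = 6.3914e+08
p/m = 0.0016777 bar/m
p_total = 0.0016777 * 9.01 = 0.015116 bar

0.015116 bar


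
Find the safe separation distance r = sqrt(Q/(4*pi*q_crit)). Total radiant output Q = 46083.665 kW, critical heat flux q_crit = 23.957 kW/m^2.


4*pi*q_crit = 301.05
Q/(4*pi*q_crit) = 153.08
r = sqrt(153.08) = 12.372 m

12.372 m


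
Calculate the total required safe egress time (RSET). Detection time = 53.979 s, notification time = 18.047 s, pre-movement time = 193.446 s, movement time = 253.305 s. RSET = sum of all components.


Total = 53.979 + 18.047 + 193.446 + 253.305 = 518.777 s

518.777 s


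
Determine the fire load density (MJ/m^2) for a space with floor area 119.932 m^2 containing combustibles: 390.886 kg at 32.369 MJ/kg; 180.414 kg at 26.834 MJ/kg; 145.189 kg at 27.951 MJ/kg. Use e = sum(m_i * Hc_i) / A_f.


Total energy = 390.886*32.369 + 180.414*26.834 + 145.189*27.951
= 12652.59 + 4841.229 + 4058.178
= 21552.00 MJ
e = 21552.00 / 119.932 = 179.70 MJ/m^2

179.70 MJ/m^2


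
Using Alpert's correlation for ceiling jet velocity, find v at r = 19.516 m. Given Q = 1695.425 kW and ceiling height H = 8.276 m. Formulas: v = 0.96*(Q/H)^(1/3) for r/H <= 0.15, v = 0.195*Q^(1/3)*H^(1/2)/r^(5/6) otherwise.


r/H = 19.516 / 8.276 = 2.3581
r/H > 0.15, so v = 0.195*Q^(1/3)*H^(1/2)/r^(5/6)
Q^(1/3) = 11.924
H^(1/2) = 2.8768
r^(5/6) = 11.894
v = 0.195 * 11.924 * 2.8768 / 11.894 = 0.56240 m/s

0.56240 m/s


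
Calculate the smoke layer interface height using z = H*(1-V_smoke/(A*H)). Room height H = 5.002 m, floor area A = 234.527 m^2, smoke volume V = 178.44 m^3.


V/(A*H) = 0.15211
1 - 0.15211 = 0.84789
z = 5.002 * 0.84789 = 4.2411 m

4.2411 m


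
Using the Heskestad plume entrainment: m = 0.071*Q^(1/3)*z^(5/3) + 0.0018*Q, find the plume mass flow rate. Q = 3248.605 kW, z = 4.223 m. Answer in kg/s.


Q^(1/3) = 14.810
z^(5/3) = 11.033
First term = 0.071 * 14.810 * 11.033 = 11.602
Second term = 0.0018 * 3248.605 = 5.8475
m = 17.449 kg/s

17.449 kg/s


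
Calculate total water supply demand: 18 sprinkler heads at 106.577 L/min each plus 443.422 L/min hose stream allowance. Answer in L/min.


Sprinkler demand = 18 * 106.577 = 1918.386 L/min
Total = 1918.386 + 443.422 = 2361.808 L/min

2361.808 L/min


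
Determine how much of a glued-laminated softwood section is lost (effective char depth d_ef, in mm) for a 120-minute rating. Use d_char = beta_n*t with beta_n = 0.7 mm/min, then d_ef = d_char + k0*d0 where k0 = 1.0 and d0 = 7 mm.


d_char = 0.7 * 120 = 84 mm
d_ef = 84 + 1.0*7 = 91 mm

91 mm


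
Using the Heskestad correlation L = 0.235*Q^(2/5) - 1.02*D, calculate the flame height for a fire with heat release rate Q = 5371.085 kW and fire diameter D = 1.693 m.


Q^(2/5) = 31.047
0.235 * Q^(2/5) = 7.2961
1.02 * D = 1.7269
L = 5.5693 m

5.5693 m


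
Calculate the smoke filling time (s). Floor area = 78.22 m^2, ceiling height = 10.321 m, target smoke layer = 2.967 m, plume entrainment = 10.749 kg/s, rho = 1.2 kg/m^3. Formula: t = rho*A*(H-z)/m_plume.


H - z = 7.354 m
t = 1.2 * 78.22 * 7.354 / 10.749 = 64.218 s

64.218 s


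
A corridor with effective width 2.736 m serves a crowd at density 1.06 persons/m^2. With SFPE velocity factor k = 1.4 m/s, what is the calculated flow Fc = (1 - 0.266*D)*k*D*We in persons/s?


1 - 0.266*D = 1 - 0.266*1.06 = 0.71804
Fs = 0.71804 * 1.4 * 1.06 = 1.0656 persons/(s*m)
Fc = 1.0656 * 2.736 = 2.9154 persons/s

2.9154 persons/s


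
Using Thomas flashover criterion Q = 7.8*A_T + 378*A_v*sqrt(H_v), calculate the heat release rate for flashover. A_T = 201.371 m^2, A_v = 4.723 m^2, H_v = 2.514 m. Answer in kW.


7.8*A_T = 1570.7
sqrt(H_v) = 1.5856
378*A_v*sqrt(H_v) = 2830.7
Q = 1570.7 + 2830.7 = 4401.4 kW

4401.4 kW


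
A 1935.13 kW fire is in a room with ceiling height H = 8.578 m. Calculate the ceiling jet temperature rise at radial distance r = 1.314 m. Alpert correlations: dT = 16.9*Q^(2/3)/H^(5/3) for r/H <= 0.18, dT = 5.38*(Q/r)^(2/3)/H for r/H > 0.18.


r/H = 1.314 / 8.578 = 0.15318
r/H <= 0.18, so dT = 16.9*Q^(2/3)/H^(5/3)
Q^(2/3) = 155.29
H^(5/3) = 35.945
dT = 16.9 * 155.29 / 35.945 = 73.010 K

73.010 K


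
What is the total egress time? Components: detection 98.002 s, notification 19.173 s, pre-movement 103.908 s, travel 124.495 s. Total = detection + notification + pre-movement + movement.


Total = 98.002 + 19.173 + 103.908 + 124.495 = 345.578 s

345.578 s


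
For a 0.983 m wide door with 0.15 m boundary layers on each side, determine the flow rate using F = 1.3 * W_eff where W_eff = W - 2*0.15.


W_eff = 0.983 - 0.30 = 0.683 m
F = 1.3 * 0.683 = 0.88790 persons/s

0.88790 persons/s


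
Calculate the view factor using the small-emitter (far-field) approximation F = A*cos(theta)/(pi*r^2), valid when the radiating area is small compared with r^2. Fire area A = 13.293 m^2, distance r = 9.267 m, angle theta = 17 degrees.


cos(17 deg) = 0.95630
pi*r^2 = 269.79
F = 13.293 * 0.95630 / 269.79 = 0.047118

0.047118


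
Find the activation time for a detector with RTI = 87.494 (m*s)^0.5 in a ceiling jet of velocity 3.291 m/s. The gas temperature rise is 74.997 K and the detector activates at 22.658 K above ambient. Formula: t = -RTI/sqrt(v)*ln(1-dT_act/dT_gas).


dT_act/dT_gas = 0.30212
ln(1 - 0.30212) = -0.35971
t = -87.494 / sqrt(3.291) * -0.35971 = 17.349 s

17.349 s


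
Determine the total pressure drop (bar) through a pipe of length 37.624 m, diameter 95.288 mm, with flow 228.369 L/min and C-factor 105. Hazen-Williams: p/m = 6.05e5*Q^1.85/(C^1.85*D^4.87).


Q^1.85 = 23093
C^1.85 = 5485.3
D^4.87 = 4.3443e+09
p/m = 0.00058630 bar/m
p_total = 0.00058630 * 37.624 = 0.022059 bar

0.022059 bar


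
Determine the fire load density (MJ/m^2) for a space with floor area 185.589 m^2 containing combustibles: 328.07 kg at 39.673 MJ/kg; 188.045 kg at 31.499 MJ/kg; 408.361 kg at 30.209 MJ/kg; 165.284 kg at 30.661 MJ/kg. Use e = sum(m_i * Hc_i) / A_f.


Total energy = 328.07*39.673 + 188.045*31.499 + 408.361*30.209 + 165.284*30.661
= 13015.52 + 5923.229 + 12336.18 + 5067.773
= 36342.70 MJ
e = 36342.70 / 185.589 = 195.82 MJ/m^2

195.82 MJ/m^2


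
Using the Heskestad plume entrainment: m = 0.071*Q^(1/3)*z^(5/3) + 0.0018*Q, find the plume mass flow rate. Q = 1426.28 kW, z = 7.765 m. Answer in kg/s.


Q^(1/3) = 11.256
z^(5/3) = 30.449
First term = 0.071 * 11.256 * 30.449 = 24.335
Second term = 0.0018 * 1426.28 = 2.5673
m = 26.902 kg/s

26.902 kg/s


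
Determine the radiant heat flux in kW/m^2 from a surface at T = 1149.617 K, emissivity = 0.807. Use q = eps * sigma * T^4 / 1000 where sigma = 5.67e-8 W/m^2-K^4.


T^4 = 1.7467e+12
q = 0.807 * 5.67e-8 * 1.7467e+12 / 1000 = 79.923 kW/m^2

79.923 kW/m^2


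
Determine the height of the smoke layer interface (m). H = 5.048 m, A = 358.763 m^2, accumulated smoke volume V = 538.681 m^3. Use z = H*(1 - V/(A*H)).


V/(A*H) = 0.29744
1 - 0.29744 = 0.70256
z = 5.048 * 0.70256 = 3.5465 m

3.5465 m


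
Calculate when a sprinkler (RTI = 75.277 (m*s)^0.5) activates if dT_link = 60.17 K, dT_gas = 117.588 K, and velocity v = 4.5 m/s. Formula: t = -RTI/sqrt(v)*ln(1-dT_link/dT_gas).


dT_link/dT_gas = 0.51170
ln(1 - 0.51170) = -0.71683
t = -75.277 / sqrt(4.5) * -0.71683 = 25.437 s

25.437 s


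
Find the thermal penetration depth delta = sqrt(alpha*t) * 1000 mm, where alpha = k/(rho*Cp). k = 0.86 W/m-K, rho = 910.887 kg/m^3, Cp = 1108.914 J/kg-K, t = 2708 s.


alpha = 0.86 / (910.887 * 1108.914) = 8.5140e-07 m^2/s
alpha * t = 0.0023056
delta = sqrt(0.0023056) * 1000 = 48.017 mm

48.017 mm


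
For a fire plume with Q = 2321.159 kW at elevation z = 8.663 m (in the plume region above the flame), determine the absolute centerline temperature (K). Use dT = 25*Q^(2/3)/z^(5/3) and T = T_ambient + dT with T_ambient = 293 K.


Q^(2/3) = 175.31
z^(5/3) = 36.541
dT = 25 * 175.31 / 36.541 = 119.94 K
T = 293 + 119.94 = 412.94 K

412.94 K


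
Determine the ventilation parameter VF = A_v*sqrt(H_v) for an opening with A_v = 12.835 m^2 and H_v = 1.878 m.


sqrt(H_v) = 1.3704
VF = 12.835 * 1.3704 = 17.589 m^(5/2)

17.589 m^(5/2)


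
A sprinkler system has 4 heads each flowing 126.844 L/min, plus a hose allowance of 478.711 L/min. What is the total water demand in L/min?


Sprinkler demand = 4 * 126.844 = 507.376 L/min
Total = 507.376 + 478.711 = 986.087 L/min

986.087 L/min


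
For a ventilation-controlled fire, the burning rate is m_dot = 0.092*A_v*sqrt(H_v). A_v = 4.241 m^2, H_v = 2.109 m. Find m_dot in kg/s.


sqrt(H_v) = 1.4522
m_dot = 0.092 * 4.241 * 1.4522 = 0.56662 kg/s

0.56662 kg/s


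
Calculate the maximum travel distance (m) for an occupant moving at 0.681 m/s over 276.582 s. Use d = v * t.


d = 0.681 * 276.582 = 188.35 m

188.35 m


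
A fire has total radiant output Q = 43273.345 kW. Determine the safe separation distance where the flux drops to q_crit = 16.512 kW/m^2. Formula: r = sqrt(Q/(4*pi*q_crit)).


4*pi*q_crit = 207.50
Q/(4*pi*q_crit) = 208.55
r = sqrt(208.55) = 14.441 m

14.441 m


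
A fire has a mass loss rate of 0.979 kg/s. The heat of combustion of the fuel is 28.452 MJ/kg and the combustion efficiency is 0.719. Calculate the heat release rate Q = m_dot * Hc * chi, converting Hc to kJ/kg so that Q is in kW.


Hc = 28.452 MJ/kg = 28.452 * 1000 kJ/kg = 28452 kJ/kg
Q = 0.979 kg/s * 28452 kJ/kg * 0.719 = 20027 kW

20027 kW


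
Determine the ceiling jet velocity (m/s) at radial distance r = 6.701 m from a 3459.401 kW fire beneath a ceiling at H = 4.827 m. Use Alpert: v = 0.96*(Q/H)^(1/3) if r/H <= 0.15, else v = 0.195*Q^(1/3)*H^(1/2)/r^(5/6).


r/H = 6.701 / 4.827 = 1.3882
r/H > 0.15, so v = 0.195*Q^(1/3)*H^(1/2)/r^(5/6)
Q^(1/3) = 15.124
H^(1/2) = 2.1970
r^(5/6) = 4.8803
v = 0.195 * 15.124 * 2.1970 / 4.8803 = 1.3277 m/s

1.3277 m/s


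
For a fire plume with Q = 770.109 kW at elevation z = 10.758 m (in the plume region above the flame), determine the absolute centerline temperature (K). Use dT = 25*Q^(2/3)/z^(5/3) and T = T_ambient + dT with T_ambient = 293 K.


Q^(2/3) = 84.017
z^(5/3) = 52.427
dT = 25 * 84.017 / 52.427 = 40.064 K
T = 293 + 40.064 = 333.06 K

333.06 K


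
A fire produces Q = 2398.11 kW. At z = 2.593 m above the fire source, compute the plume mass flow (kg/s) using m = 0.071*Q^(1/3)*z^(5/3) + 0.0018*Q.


Q^(1/3) = 13.385
z^(5/3) = 4.8941
First term = 0.071 * 13.385 * 4.8941 = 4.6511
Second term = 0.0018 * 2398.11 = 4.3166
m = 8.9677 kg/s

8.9677 kg/s


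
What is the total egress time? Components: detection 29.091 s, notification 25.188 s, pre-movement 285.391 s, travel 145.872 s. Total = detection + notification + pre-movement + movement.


Total = 29.091 + 25.188 + 285.391 + 145.872 = 485.542 s

485.542 s


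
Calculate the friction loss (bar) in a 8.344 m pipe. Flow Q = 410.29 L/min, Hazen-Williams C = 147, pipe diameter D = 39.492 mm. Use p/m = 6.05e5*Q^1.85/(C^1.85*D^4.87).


Q^1.85 = 68268
C^1.85 = 10222
D^4.87 = 5.9566e+07
p/m = 0.067832 bar/m
p_total = 0.067832 * 8.344 = 0.56599 bar

0.56599 bar


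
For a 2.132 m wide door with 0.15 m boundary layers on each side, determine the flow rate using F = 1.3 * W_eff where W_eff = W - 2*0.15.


W_eff = 2.132 - 0.30 = 1.832 m
F = 1.3 * 1.832 = 2.3816 persons/s

2.3816 persons/s


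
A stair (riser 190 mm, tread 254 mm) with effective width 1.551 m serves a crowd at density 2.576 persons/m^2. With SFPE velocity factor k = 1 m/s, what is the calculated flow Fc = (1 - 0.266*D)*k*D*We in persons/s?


1 - 0.266*D = 1 - 0.266*2.576 = 0.31478
Fs = 0.31478 * 1 * 2.576 = 0.81088 persons/(s*m)
Fc = 0.81088 * 1.551 = 1.2577 persons/s

1.2577 persons/s


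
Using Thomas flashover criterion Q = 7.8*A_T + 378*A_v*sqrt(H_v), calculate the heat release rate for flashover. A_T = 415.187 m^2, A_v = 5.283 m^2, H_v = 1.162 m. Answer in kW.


7.8*A_T = 3238.5
sqrt(H_v) = 1.0780
378*A_v*sqrt(H_v) = 2152.7
Q = 3238.5 + 2152.7 = 5391.1 kW

5391.1 kW


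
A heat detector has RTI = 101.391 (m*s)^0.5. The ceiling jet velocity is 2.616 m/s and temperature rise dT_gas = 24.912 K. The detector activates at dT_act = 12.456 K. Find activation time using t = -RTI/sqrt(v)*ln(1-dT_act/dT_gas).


dT_act/dT_gas = 0.5
ln(1 - 0.5) = -0.69315
t = -101.391 / sqrt(2.616) * -0.69315 = 43.452 s

43.452 s


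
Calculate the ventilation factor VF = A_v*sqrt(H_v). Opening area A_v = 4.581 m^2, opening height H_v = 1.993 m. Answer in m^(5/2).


sqrt(H_v) = 1.4117
VF = 4.581 * 1.4117 = 6.4672 m^(5/2)

6.4672 m^(5/2)


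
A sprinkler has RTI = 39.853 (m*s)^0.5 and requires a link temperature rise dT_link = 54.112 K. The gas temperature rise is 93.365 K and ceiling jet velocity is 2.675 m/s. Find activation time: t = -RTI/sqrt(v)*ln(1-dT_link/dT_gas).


dT_link/dT_gas = 0.57957
ln(1 - 0.57957) = -0.86649
t = -39.853 / sqrt(2.675) * -0.86649 = 21.114 s

21.114 s


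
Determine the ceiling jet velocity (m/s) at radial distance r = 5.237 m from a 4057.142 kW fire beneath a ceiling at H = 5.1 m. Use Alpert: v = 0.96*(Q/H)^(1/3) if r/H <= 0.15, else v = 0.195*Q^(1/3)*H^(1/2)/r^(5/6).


r/H = 5.237 / 5.1 = 1.0269
r/H > 0.15, so v = 0.195*Q^(1/3)*H^(1/2)/r^(5/6)
Q^(1/3) = 15.949
H^(1/2) = 2.2583
r^(5/6) = 3.9741
v = 0.195 * 15.949 * 2.2583 / 3.9741 = 1.7674 m/s

1.7674 m/s


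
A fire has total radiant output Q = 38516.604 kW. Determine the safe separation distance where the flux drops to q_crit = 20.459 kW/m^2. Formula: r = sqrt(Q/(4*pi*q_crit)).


4*pi*q_crit = 257.10
Q/(4*pi*q_crit) = 149.81
r = sqrt(149.81) = 12.240 m

12.240 m


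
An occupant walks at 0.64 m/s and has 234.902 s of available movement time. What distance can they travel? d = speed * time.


d = 0.64 * 234.902 = 150.34 m

150.34 m


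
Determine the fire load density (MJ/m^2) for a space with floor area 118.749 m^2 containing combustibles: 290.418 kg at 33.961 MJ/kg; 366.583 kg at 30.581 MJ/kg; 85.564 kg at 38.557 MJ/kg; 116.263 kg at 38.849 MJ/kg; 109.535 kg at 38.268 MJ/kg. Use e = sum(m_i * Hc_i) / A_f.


Total energy = 290.418*33.961 + 366.583*30.581 + 85.564*38.557 + 116.263*38.849 + 109.535*38.268
= 9862.886 + 11210.47 + 3299.091 + 4516.701 + 4191.685
= 33080.84 MJ
e = 33080.84 / 118.749 = 278.58 MJ/m^2

278.58 MJ/m^2


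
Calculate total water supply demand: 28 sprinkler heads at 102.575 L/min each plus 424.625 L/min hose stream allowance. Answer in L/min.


Sprinkler demand = 28 * 102.575 = 2872.1 L/min
Total = 2872.1 + 424.625 = 3296.725 L/min

3296.725 L/min


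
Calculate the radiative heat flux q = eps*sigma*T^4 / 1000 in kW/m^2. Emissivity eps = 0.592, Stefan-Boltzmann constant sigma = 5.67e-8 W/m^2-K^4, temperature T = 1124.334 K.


T^4 = 1.5980e+12
q = 0.592 * 5.67e-8 * 1.5980e+12 / 1000 = 53.640 kW/m^2

53.640 kW/m^2


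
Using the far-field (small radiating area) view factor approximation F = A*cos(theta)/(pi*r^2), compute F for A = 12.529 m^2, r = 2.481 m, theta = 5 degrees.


cos(5 deg) = 0.99619
pi*r^2 = 19.338
F = 12.529 * 0.99619 / 19.338 = 0.64544

0.64544


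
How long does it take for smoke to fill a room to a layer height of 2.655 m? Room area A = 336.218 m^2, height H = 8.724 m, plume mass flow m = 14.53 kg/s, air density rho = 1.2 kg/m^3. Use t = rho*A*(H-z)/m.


H - z = 6.069 m
t = 1.2 * 336.218 * 6.069 / 14.53 = 168.52 s

168.52 s


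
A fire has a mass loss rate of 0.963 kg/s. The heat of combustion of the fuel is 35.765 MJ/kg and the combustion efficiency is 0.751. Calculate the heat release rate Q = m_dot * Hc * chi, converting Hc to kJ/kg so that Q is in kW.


Hc = 35.765 MJ/kg = 35.765 * 1000 kJ/kg = 35765 kJ/kg
Q = 0.963 kg/s * 35765 kJ/kg * 0.751 = 25866 kW

25866 kW


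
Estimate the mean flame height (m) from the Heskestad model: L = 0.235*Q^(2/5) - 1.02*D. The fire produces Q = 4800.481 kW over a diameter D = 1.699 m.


Q^(2/5) = 29.683
0.235 * Q^(2/5) = 6.9756
1.02 * D = 1.7330
L = 5.2426 m

5.2426 m


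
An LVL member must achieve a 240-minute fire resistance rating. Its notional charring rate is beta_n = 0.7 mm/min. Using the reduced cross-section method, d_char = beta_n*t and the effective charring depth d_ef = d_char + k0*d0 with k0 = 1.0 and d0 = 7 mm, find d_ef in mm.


d_char = 0.7 * 240 = 168 mm
d_ef = 168 + 1.0*7 = 175 mm

175 mm


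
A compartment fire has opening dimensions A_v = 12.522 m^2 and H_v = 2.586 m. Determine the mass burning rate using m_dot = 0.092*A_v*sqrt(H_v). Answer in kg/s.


sqrt(H_v) = 1.6081
m_dot = 0.092 * 12.522 * 1.6081 = 1.8526 kg/s

1.8526 kg/s


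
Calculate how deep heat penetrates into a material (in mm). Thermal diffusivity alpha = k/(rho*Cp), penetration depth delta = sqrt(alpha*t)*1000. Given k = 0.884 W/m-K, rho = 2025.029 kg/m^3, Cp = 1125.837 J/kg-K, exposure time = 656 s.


alpha = 0.884 / (2025.029 * 1125.837) = 3.8774e-07 m^2/s
alpha * t = 0.00025436
delta = sqrt(0.00025436) * 1000 = 15.949 mm

15.949 mm


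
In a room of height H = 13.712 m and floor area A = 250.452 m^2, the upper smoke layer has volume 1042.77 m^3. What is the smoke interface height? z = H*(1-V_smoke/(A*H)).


V/(A*H) = 0.30364
1 - 0.30364 = 0.69636
z = 13.712 * 0.69636 = 9.5484 m

9.5484 m


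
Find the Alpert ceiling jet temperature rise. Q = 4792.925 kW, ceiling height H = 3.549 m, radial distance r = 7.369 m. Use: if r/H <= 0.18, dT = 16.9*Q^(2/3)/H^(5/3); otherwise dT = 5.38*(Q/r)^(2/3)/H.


r/H = 7.369 / 3.549 = 2.0764
r/H > 0.18, so dT = 5.38*(Q/r)^(2/3)/H
Q/r = 650.42
(Q/r)^(2/3) = 75.069
dT = 5.38 * 75.069 / 3.549 = 113.80 K

113.80 K


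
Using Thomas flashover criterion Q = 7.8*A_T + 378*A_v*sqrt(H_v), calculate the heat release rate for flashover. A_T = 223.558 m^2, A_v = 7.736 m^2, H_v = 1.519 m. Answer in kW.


7.8*A_T = 1743.8
sqrt(H_v) = 1.2325
378*A_v*sqrt(H_v) = 3604.0
Q = 1743.8 + 3604.0 = 5347.8 kW

5347.8 kW


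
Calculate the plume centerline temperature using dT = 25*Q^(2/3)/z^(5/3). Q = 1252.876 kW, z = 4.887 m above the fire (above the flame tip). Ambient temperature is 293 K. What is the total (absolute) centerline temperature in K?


Q^(2/3) = 116.22
z^(5/3) = 14.074
dT = 25 * 116.22 / 14.074 = 206.45 K
T = 293 + 206.45 = 499.45 K

499.45 K


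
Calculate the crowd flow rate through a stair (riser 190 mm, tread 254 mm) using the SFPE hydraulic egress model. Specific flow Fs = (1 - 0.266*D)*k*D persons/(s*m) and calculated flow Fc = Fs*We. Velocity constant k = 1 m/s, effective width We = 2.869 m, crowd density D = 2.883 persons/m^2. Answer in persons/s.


1 - 0.266*D = 1 - 0.266*2.883 = 0.23312
Fs = 0.23312 * 1 * 2.883 = 0.67209 persons/(s*m)
Fc = 0.67209 * 2.869 = 1.9282 persons/s

1.9282 persons/s


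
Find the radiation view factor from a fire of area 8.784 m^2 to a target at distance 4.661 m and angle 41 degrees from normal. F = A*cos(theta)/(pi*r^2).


cos(41 deg) = 0.75471
pi*r^2 = 68.251
F = 8.784 * 0.75471 / 68.251 = 0.097132

0.097132


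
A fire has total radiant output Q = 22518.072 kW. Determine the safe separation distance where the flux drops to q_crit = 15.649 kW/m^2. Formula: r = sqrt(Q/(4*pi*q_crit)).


4*pi*q_crit = 196.65
Q/(4*pi*q_crit) = 114.51
r = sqrt(114.51) = 10.701 m

10.701 m


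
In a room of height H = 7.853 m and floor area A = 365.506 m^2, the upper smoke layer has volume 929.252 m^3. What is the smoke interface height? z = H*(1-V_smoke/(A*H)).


V/(A*H) = 0.32375
1 - 0.32375 = 0.67625
z = 7.853 * 0.67625 = 5.3106 m

5.3106 m


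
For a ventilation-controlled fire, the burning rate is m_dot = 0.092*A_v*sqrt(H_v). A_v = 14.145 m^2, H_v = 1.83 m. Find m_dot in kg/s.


sqrt(H_v) = 1.3528
m_dot = 0.092 * 14.145 * 1.3528 = 1.7604 kg/s

1.7604 kg/s


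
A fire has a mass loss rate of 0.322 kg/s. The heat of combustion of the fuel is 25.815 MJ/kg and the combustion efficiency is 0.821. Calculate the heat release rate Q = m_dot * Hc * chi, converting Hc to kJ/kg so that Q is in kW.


Hc = 25.815 MJ/kg = 25.815 * 1000 kJ/kg = 25815 kJ/kg
Q = 0.322 kg/s * 25815 kJ/kg * 0.821 = 6824.5 kW

6824.5 kW


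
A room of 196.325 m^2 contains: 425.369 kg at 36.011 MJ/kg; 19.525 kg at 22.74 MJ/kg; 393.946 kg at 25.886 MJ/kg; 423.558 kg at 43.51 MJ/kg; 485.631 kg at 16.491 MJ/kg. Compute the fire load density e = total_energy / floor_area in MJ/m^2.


Total energy = 425.369*36.011 + 19.525*22.74 + 393.946*25.886 + 423.558*43.51 + 485.631*16.491
= 15317.96 + 443.9985 + 10197.69 + 18429.01 + 8008.541
= 52397.20 MJ
e = 52397.20 / 196.325 = 266.89 MJ/m^2

266.89 MJ/m^2


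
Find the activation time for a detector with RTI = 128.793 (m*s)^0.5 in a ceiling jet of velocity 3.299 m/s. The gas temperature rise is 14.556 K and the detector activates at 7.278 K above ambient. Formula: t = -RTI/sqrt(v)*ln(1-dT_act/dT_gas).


dT_act/dT_gas = 0.5
ln(1 - 0.5) = -0.69315
t = -128.793 / sqrt(3.299) * -0.69315 = 49.150 s

49.150 s


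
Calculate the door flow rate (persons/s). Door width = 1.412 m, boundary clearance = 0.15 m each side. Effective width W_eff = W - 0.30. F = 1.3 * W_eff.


W_eff = 1.412 - 0.30 = 1.112 m
F = 1.3 * 1.112 = 1.4456 persons/s

1.4456 persons/s


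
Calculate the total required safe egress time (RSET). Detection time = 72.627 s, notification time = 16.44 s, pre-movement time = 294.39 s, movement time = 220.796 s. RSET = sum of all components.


Total = 72.627 + 16.44 + 294.39 + 220.796 = 604.253 s

604.253 s


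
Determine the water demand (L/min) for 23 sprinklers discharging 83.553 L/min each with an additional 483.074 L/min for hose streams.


Sprinkler demand = 23 * 83.553 = 1921.719 L/min
Total = 1921.719 + 483.074 = 2404.793 L/min

2404.793 L/min


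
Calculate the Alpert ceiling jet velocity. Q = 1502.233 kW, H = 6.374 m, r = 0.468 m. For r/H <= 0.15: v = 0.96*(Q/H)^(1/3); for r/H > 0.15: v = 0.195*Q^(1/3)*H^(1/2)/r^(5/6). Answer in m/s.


r/H = 0.468 / 6.374 = 0.073423
r/H <= 0.15, so v = 0.96*(Q/H)^(1/3)
Q/H = 235.68
(Q/H)^(1/3) = 6.1770
v = 0.96 * 6.1770 = 5.9299 m/s

5.9299 m/s


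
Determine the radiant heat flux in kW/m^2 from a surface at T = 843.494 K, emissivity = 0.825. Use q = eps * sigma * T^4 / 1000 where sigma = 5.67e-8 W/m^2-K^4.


T^4 = 5.0621e+11
q = 0.825 * 5.67e-8 * 5.0621e+11 / 1000 = 23.679 kW/m^2

23.679 kW/m^2


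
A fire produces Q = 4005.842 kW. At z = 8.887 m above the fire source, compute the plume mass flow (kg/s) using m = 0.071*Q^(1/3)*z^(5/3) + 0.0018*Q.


Q^(1/3) = 15.882
z^(5/3) = 38.129
First term = 0.071 * 15.882 * 38.129 = 42.995
Second term = 0.0018 * 4005.842 = 7.2105
m = 50.205 kg/s

50.205 kg/s


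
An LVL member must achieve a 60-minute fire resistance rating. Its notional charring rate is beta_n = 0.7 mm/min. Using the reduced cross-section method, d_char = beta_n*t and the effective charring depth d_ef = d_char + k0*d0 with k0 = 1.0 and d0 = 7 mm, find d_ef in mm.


d_char = 0.7 * 60 = 42 mm
d_ef = 42 + 1.0*7 = 49 mm

49 mm


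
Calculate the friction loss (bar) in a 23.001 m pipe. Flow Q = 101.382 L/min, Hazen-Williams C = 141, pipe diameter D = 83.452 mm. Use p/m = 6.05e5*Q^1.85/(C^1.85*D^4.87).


Q^1.85 = 5140.8
C^1.85 = 9463.6
D^4.87 = 2.2772e+09
p/m = 0.00014432 bar/m
p_total = 0.00014432 * 23.001 = 0.0033195 bar

0.0033195 bar


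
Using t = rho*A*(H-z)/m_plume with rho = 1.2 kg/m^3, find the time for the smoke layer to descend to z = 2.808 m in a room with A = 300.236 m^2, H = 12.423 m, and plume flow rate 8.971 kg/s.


H - z = 9.615 m
t = 1.2 * 300.236 * 9.615 / 8.971 = 386.15 s

386.15 s


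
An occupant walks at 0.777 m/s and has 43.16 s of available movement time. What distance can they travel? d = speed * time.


d = 0.777 * 43.16 = 33.535 m

33.535 m


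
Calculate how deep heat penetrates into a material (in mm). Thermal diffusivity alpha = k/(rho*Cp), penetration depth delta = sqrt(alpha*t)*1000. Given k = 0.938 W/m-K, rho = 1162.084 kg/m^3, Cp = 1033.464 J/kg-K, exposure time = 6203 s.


alpha = 0.938 / (1162.084 * 1033.464) = 7.8103e-07 m^2/s
alpha * t = 0.0048448
delta = sqrt(0.0048448) * 1000 = 69.604 mm

69.604 mm


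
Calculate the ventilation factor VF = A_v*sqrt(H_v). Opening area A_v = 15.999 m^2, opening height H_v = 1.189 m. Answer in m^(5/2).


sqrt(H_v) = 1.0904
VF = 15.999 * 1.0904 = 17.446 m^(5/2)

17.446 m^(5/2)


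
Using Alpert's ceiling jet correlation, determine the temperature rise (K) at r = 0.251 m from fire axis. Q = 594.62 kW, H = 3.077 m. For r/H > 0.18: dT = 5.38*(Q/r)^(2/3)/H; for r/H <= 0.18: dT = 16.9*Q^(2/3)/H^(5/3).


r/H = 0.251 / 3.077 = 0.081573
r/H <= 0.18, so dT = 16.9*Q^(2/3)/H^(5/3)
Q^(2/3) = 70.712
H^(5/3) = 6.5095
dT = 16.9 * 70.712 / 6.5095 = 183.58 K

183.58 K


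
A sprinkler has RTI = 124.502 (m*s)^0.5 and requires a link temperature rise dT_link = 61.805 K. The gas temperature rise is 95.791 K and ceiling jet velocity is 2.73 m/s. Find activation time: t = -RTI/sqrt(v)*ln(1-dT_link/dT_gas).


dT_link/dT_gas = 0.64521
ln(1 - 0.64521) = -1.0362
t = -124.502 / sqrt(2.73) * -1.0362 = 78.081 s

78.081 s


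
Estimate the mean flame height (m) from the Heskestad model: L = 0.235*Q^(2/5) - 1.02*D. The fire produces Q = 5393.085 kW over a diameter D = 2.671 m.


Q^(2/5) = 31.098
0.235 * Q^(2/5) = 7.3081
1.02 * D = 2.7244
L = 4.5837 m

4.5837 m


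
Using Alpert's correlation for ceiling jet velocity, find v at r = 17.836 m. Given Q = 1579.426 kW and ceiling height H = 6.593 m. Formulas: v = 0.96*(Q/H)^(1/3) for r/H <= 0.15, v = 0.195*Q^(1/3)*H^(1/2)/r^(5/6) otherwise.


r/H = 17.836 / 6.593 = 2.7053
r/H > 0.15, so v = 0.195*Q^(1/3)*H^(1/2)/r^(5/6)
Q^(1/3) = 11.646
H^(1/2) = 2.5677
r^(5/6) = 11.034
v = 0.195 * 11.646 * 2.5677 / 11.034 = 0.52844 m/s

0.52844 m/s


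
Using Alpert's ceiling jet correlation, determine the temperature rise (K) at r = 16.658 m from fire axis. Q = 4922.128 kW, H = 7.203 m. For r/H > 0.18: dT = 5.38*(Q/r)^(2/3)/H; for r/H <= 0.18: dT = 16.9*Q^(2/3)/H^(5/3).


r/H = 16.658 / 7.203 = 2.3126
r/H > 0.18, so dT = 5.38*(Q/r)^(2/3)/H
Q/r = 295.48
(Q/r)^(2/3) = 44.363
dT = 5.38 * 44.363 / 7.203 = 33.135 K

33.135 K


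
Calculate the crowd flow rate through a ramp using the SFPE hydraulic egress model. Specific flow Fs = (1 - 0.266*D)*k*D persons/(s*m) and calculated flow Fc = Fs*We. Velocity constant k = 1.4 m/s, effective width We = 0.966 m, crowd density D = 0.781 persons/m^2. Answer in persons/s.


1 - 0.266*D = 1 - 0.266*0.781 = 0.79225
Fs = 0.79225 * 1.4 * 0.781 = 0.86625 persons/(s*m)
Fc = 0.86625 * 0.966 = 0.83680 persons/s

0.83680 persons/s


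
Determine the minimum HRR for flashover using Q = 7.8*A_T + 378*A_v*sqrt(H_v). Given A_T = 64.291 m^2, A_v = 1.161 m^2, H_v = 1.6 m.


7.8*A_T = 501.47
sqrt(H_v) = 1.2649
378*A_v*sqrt(H_v) = 555.12
Q = 501.47 + 555.12 = 1056.6 kW

1056.6 kW


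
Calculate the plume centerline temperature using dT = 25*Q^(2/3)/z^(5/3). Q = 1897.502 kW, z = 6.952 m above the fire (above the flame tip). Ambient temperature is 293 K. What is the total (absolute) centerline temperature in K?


Q^(2/3) = 153.27
z^(5/3) = 25.323
dT = 25 * 153.27 / 25.323 = 151.31 K
T = 293 + 151.31 = 444.31 K

444.31 K


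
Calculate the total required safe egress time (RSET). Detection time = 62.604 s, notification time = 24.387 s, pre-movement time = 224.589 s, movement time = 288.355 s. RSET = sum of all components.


Total = 62.604 + 24.387 + 224.589 + 288.355 = 599.935 s

599.935 s


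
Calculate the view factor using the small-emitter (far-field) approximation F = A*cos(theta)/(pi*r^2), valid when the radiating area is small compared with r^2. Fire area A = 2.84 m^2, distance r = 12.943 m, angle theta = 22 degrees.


cos(22 deg) = 0.92718
pi*r^2 = 526.28
F = 2.84 * 0.92718 / 526.28 = 0.0050034

0.0050034


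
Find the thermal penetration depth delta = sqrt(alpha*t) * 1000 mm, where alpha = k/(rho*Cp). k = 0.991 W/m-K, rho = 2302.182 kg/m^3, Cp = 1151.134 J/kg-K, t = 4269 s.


alpha = 0.991 / (2302.182 * 1151.134) = 3.7395e-07 m^2/s
alpha * t = 0.0015964
delta = sqrt(0.0015964) * 1000 = 39.955 mm

39.955 mm


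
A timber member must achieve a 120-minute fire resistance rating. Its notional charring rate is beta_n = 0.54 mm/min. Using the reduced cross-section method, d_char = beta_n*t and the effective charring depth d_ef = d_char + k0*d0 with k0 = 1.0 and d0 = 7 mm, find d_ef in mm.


d_char = 0.54 * 120 = 64.8 mm
d_ef = 64.8 + 1.0*7 = 71.8 mm

71.8 mm


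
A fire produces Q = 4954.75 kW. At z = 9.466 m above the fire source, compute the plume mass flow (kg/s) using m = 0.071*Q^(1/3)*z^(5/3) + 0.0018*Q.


Q^(1/3) = 17.048
z^(5/3) = 42.359
First term = 0.071 * 17.048 * 42.359 = 51.272
Second term = 0.0018 * 4954.75 = 8.9185
m = 60.190 kg/s

60.190 kg/s


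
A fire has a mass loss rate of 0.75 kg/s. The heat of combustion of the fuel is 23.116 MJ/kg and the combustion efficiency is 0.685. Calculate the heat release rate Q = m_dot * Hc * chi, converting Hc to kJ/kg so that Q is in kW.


Hc = 23.116 MJ/kg = 23.116 * 1000 kJ/kg = 23116 kJ/kg
Q = 0.75 kg/s * 23116 kJ/kg * 0.685 = 11875.845 kW

11875.845 kW


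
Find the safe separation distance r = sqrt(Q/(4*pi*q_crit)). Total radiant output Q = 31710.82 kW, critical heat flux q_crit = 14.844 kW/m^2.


4*pi*q_crit = 186.54
Q/(4*pi*q_crit) = 170.00
r = sqrt(170.00) = 13.038 m

13.038 m


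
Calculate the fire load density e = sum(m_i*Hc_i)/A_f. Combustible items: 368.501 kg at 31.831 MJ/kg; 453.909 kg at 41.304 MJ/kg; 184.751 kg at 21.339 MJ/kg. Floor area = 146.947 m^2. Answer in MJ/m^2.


Total energy = 368.501*31.831 + 453.909*41.304 + 184.751*21.339
= 11729.76 + 18748.26 + 3942.402
= 34420.41 MJ
e = 34420.41 / 146.947 = 234.24 MJ/m^2

234.24 MJ/m^2


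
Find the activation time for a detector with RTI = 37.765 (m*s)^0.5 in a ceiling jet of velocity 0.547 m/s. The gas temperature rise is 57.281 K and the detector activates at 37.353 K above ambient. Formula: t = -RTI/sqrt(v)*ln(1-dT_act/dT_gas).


dT_act/dT_gas = 0.65210
ln(1 - 0.65210) = -1.0558
t = -37.765 / sqrt(0.547) * -1.0558 = 53.913 s

53.913 s


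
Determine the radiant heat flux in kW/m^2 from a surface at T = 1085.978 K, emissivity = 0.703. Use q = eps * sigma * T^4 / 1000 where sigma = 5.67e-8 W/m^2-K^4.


T^4 = 1.3909e+12
q = 0.703 * 5.67e-8 * 1.3909e+12 / 1000 = 55.440 kW/m^2

55.440 kW/m^2


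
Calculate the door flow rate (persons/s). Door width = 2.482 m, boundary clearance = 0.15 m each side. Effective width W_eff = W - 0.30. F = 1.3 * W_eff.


W_eff = 2.482 - 0.30 = 2.182 m
F = 1.3 * 2.182 = 2.8366 persons/s

2.8366 persons/s


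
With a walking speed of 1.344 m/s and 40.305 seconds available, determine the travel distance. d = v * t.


d = 1.344 * 40.305 = 54.170 m

54.170 m


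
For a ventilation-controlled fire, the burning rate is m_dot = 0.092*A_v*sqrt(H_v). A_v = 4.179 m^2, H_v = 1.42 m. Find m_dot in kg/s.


sqrt(H_v) = 1.1916
m_dot = 0.092 * 4.179 * 1.1916 = 0.45815 kg/s

0.45815 kg/s


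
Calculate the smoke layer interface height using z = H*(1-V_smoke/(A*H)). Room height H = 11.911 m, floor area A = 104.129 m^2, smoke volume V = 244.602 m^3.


V/(A*H) = 0.19722
1 - 0.19722 = 0.80278
z = 11.911 * 0.80278 = 9.5620 m

9.5620 m


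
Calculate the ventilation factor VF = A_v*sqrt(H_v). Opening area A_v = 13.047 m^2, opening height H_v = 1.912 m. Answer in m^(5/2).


sqrt(H_v) = 1.3828
VF = 13.047 * 1.3828 = 18.041 m^(5/2)

18.041 m^(5/2)


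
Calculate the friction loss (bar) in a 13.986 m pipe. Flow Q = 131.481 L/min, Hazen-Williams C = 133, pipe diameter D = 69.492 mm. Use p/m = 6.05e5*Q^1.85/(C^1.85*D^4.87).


Q^1.85 = 8315.7
C^1.85 = 8494.3
D^4.87 = 9.3373e+08
p/m = 0.00063431 bar/m
p_total = 0.00063431 * 13.986 = 0.0088715 bar

0.0088715 bar


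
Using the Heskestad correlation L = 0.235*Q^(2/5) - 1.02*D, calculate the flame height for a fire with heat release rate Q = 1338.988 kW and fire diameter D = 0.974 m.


Q^(2/5) = 17.812
0.235 * Q^(2/5) = 4.1858
1.02 * D = 0.99348
L = 3.1923 m

3.1923 m


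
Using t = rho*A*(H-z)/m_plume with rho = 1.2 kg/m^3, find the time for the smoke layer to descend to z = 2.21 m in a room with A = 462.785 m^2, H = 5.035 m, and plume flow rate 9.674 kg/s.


H - z = 2.825 m
t = 1.2 * 462.785 * 2.825 / 9.674 = 162.17 s

162.17 s


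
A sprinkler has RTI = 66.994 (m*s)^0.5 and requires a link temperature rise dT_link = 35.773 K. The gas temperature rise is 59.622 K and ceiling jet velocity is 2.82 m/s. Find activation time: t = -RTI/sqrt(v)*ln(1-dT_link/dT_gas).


dT_link/dT_gas = 0.60000
ln(1 - 0.60000) = -0.91628
t = -66.994 / sqrt(2.82) * -0.91628 = 36.554 s

36.554 s


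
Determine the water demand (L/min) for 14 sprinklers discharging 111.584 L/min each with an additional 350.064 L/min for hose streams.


Sprinkler demand = 14 * 111.584 = 1562.176 L/min
Total = 1562.176 + 350.064 = 1912.24 L/min

1912.24 L/min


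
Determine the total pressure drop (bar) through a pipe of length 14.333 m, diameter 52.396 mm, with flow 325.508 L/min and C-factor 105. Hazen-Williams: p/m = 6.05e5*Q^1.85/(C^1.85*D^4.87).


Q^1.85 = 44488
C^1.85 = 5485.3
D^4.87 = 2.3604e+08
p/m = 0.020788 bar/m
p_total = 0.020788 * 14.333 = 0.29795 bar

0.29795 bar
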